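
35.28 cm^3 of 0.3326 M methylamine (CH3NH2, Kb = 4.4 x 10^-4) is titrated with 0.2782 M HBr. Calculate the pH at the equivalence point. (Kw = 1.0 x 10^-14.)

5.73

n(CH3NH2) = 0.3326 x 0.03528 = 0.01173 mol; V(HBr) at equivalence = 0.01173/0.2782 = 0.04218 L.
At equivalence the base is fully converted to CH3NH3+; total volume = 0.07746 L, so [CH3NH3+] = 0.01173/0.07746 = 0.1515 M.
Ka(CH3NH3+) = Kw/Kb = 1.0e-14 / 4.4 x 10^-4 = 2.27e-11.
[H^+] = sqrt(Ka x [CH3NH3+]) = sqrt(2.27e-11 x 0.1515) = 1.86e-6 M.
pH = -log(1.86e-6) = 5.73.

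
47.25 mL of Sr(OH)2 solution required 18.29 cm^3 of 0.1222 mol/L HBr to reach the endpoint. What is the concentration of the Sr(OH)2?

0.0237 M

n(HBr) delivered = 0.1222 x 0.01829 = 0.002235 mol.
The reaction is 1 Sr(OH)2 + 2 HBr, so n(Sr(OH)2) = 0.002235 x 1/2 = 0.001118 mol.
[Sr(OH)2] = 0.001118 mol / 0.04725 L = 0.0237 M.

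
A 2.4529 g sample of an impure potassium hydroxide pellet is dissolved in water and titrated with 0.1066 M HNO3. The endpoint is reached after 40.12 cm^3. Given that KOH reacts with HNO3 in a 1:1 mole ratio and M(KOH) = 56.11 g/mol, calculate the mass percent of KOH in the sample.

9.78%

n(HNO3) = 0.1066 x 0.04012 = 0.004277 mol.
n(KOH) = 0.004277 / 1 = 0.004277 mol.
mass of KOH = 0.004277 x 56.11 = 0.2400 g.
% purity = 0.2400 / 2.4529 x 100 = 9.78%.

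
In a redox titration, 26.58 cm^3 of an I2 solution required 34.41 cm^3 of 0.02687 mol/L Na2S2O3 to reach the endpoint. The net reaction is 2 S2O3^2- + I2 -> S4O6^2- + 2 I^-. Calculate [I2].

n(Na2S2O3) = 0.02687 x 0.03441 = 0.0009246 mol.
From the balanced equation, 2 mol Na2S2O3 reacts with 1 mol I2, so n(I2) = 0.0009246 x 1/2 = 0.0004623 mol.
[I2] = 0.0004623 / 0.02658 L = 0.0174 M.

0.0174 M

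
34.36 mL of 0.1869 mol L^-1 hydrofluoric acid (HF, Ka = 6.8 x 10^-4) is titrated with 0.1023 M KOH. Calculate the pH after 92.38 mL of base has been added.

12.38

n(acid) = 0.1869 x 0.03436 = 0.006422 mol; n(KOH) added = 0.1023 x 0.09238 = 0.009450 mol.
Base is in excess by 0.009450 - 0.006422 = 0.003029 mol in a total volume of 0.1267 L.
[OH^-] = 0.003029/0.1267 = 0.02390 M, so pOH = 1.62 and pH = 14.00 - 1.62 = 12.38.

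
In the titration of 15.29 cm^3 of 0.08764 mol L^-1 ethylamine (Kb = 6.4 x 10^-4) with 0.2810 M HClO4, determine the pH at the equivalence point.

n(C2H5NH2) = 0.08764 x 0.01529 = 0.001340 mol; V(HClO4) at equivalence = 0.001340/0.2810 = 0.004769 L.
At equivalence the base is fully converted to C2H5NH3+; total volume = 0.02006 L, so [C2H5NH3+] = 0.001340/0.02006 = 0.06680 M.
Ka(C2H5NH3+) = Kw/Kb = 1.0e-14 / 6.4 x 10^-4 = 1.56e-11.
[H^+] = sqrt(Ka x [C2H5NH3+]) = sqrt(1.56e-11 x 0.06680) = 1.02e-6 M.
pH = -log(1.02e-6) = 5.99.

5.99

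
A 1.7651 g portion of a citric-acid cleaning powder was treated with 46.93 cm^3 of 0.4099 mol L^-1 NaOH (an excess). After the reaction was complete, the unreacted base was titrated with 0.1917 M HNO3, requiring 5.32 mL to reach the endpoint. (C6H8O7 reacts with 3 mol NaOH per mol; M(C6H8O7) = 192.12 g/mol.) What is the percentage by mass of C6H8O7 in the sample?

Total n(NaOH) added = 0.4099 x 0.04693 = 0.01924 mol.
n(HNO3) used = 0.1917 x 0.005320 = 0.001020 mol, which equals the excess n(NaOH).
So n(NaOH) consumed by the sample = 0.01924 - 0.001020 = 0.01822 mol.
n(C6H8O7) = 0.01822 / 3 = 0.006072 mol.
mass C6H8O7 = 0.006072 x 192.12 = 1.167 g, so %C6H8O7 = 1.167/1.7651 x 100 = 66.1%.

66.1%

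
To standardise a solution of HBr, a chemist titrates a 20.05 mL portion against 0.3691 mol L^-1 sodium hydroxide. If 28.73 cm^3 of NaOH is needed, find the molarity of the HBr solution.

0.529 M

n(NaOH) delivered = 0.3691 x 0.02873 = 0.01060 mol.
For a 1:1 reaction, n(HBr) = 0.01060 mol.
[HBr] = 0.01060 mol / 0.02005 L = 0.529 M.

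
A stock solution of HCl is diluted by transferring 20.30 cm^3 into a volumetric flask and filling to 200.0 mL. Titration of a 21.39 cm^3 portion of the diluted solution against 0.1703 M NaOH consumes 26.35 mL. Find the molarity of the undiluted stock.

n(NaOH) = 0.1703 x 0.02635 = 0.004487 mol.
n(HCl) in the aliquot = 0.004487 mol.
[diluted HCl] = 0.004487 / 0.02139 = 0.2098 M.
Dilution factor = 200.0/20.30 = 9.852, so [stock] = 0.2098 x 9.852 = 2.07 M.

2.07 M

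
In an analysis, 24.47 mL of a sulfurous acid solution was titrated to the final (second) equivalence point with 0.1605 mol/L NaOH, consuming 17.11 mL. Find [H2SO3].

n(NaOH) = 0.1605 x 0.01711 = 0.002746 mol.
At the final (second) equivalence point, 2 mol OH^- react per mol H2SO3, so n(H2SO3) = 0.002746 / 2 = 0.001373 mol.
[H2SO3] = 0.001373 / 0.02447 L = 0.0561 M.

0.0561 M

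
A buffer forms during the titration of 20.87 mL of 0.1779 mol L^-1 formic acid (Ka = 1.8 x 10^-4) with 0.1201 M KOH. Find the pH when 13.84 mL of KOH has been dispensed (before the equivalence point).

3.65

Initial n(HCOOH) = 0.1779 x 0.02087 = 0.003713 mol.
n(KOH) added = 0.1201 x 0.01384 = 0.001662 mol, converting that many moles of HCOOH to HCOO-.
Remaining n(HCOOH) = 0.002051 mol; n(HCOO-) = 0.001662 mol.
By Henderson-Hasselbalch, pH = pKa + log([A^-]/[HA]) = 3.74 + log(0.001662/0.002051) = 3.74 + (-0.09) = 3.65.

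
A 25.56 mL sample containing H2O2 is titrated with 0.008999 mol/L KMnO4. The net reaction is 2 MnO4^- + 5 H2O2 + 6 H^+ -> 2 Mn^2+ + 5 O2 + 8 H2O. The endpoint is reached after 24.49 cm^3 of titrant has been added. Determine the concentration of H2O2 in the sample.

0.0216 M

n(KMnO4) = 0.008999 x 0.02449 = 0.0002204 mol.
From the balanced equation, 2 mol KMnO4 reacts with 5 mol H2O2, so n(H2O2) = 0.0002204 x 5/2 = 0.0005510 mol.
[H2O2] = 0.0005510 / 0.02556 L = 0.0216 M.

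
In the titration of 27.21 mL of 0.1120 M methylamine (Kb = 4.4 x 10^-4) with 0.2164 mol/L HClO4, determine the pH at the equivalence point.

5.89

n(CH3NH2) = 0.1120 x 0.02721 = 0.003048 mol; V(HClO4) at equivalence = 0.003048/0.2164 = 0.01408 L.
At equivalence the base is fully converted to CH3NH3+; total volume = 0.04129 L, so [CH3NH3+] = 0.003048/0.04129 = 0.07380 M.
Ka(CH3NH3+) = Kw/Kb = 1.0e-14 / 4.4 x 10^-4 = 2.27e-11.
[H^+] = sqrt(Ka x [CH3NH3+]) = sqrt(2.27e-11 x 0.07380) = 1.30e-6 M.
pH = -log(1.30e-6) = 5.89.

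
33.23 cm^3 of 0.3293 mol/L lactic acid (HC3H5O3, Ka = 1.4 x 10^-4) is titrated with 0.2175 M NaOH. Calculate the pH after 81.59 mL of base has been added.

n(acid) = 0.3293 x 0.03323 = 0.01094 mol; n(NaOH) added = 0.2175 x 0.08159 = 0.01775 mol.
Base is in excess by 0.01775 - 0.01094 = 0.006803 mol in a total volume of 0.1148 L.
[OH^-] = 0.006803/0.1148 = 0.05925 M, so pOH = 1.23 and pH = 14.00 - 1.23 = 12.77.

12.77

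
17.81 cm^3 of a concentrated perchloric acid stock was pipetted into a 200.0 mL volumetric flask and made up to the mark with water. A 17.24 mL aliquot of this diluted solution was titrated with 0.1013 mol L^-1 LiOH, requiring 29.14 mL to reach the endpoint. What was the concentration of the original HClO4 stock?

1.92 M

n(LiOH) = 0.1013 x 0.02914 = 0.002952 mol.
n(HClO4) in the aliquot = 0.002952 mol.
[diluted HClO4] = 0.002952 / 0.01724 = 0.1712 M.
Dilution factor = 200.0/17.81 = 11.23, so [stock] = 0.1712 x 11.23 = 1.92 M.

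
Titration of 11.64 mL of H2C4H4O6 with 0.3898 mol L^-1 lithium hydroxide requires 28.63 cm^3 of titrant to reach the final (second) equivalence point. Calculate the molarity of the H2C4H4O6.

0.479 M

n(LiOH) = 0.3898 x 0.02863 = 0.01116 mol.
At the final (second) equivalence point, 2 mol OH^- react per mol H2C4H4O6, so n(H2C4H4O6) = 0.01116 / 2 = 0.005580 mol.
[H2C4H4O6] = 0.005580 / 0.01164 L = 0.479 M.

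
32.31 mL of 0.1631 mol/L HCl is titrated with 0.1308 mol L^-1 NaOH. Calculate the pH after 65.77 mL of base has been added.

12.53

n(acid) = 0.1631 x 0.03231 = 0.005270 mol; n(NaOH) added = 0.1308 x 0.06577 = 0.008603 mol.
Base is in excess by 0.008603 - 0.005270 = 0.003333 mol in a total volume of 0.09808 L.
[OH^-] = 0.003333/0.09808 = 0.03398 M, so pOH = 1.47 and pH = 14.00 - 1.47 = 12.53.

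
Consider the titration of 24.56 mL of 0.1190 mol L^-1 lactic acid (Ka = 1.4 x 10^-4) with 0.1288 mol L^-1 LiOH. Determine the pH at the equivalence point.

n(HC3H5O3) = 0.1190 x 0.02456 = 0.002923 mol; V(LiOH) at equivalence = 0.002923/0.1288 = 0.02269 L.
At equivalence all the acid is converted to C3H5O3-; total volume = 0.02456 + 0.02269 = 0.04725 L, so [C3H5O3-] = 0.002923/0.04725 = 0.06185 M.
Kb = Kw/Ka = 1.0e-14 / 1.4 x 10^-4 = 7.14e-11.
[OH^-] = sqrt(Kb x [C3H5O3-]) = sqrt(7.14e-11 x 0.06185) = 2.10e-6 M.
pOH = 5.68, so pH = 14.00 - 5.68 = 8.32.

8.32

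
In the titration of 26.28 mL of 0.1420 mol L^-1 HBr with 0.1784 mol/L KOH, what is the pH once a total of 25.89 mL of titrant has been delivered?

n(acid) = 0.1420 x 0.02628 = 0.003732 mol; n(KOH) added = 0.1784 x 0.02589 = 0.004619 mol.
Base is in excess by 0.004619 - 0.003732 = 0.0008870 mol in a total volume of 0.05217 L.
[OH^-] = 0.0008870/0.05217 = 0.01700 M, so pOH = 1.77 and pH = 14.00 - 1.77 = 12.23.

12.23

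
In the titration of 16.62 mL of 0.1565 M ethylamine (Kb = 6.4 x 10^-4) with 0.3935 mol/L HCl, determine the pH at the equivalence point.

n(C2H5NH2) = 0.1565 x 0.01662 = 0.002601 mol; V(HCl) at equivalence = 0.002601/0.3935 = 0.006610 L.
At equivalence the base is fully converted to C2H5NH3+; total volume = 0.02323 L, so [C2H5NH3+] = 0.002601/0.02323 = 0.1120 M.
Ka(C2H5NH3+) = Kw/Kb = 1.0e-14 / 6.4 x 10^-4 = 1.56e-11.
[H^+] = sqrt(Ka x [C2H5NH3+]) = sqrt(1.56e-11 x 0.1120) = 1.32e-6 M.
pH = -log(1.32e-6) = 5.88.

5.88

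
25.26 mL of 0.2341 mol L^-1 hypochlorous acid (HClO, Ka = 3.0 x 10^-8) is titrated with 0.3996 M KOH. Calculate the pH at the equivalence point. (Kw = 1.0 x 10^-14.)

10.35

n(HClO) = 0.2341 x 0.02526 = 0.005913 mol; V(KOH) at equivalence = 0.005913/0.3996 = 0.01480 L.
At equivalence all the acid is converted to ClO-; total volume = 0.02526 + 0.01480 = 0.04006 L, so [ClO-] = 0.005913/0.04006 = 0.1476 M.
Kb = Kw/Ka = 1.0e-14 / 3.0 x 10^-8 = 3.33e-7.
[OH^-] = sqrt(Kb x [ClO-]) = sqrt(3.33e-7 x 0.1476) = 0.000222 M.
pOH = 3.65, so pH = 14.00 - 3.65 = 10.35.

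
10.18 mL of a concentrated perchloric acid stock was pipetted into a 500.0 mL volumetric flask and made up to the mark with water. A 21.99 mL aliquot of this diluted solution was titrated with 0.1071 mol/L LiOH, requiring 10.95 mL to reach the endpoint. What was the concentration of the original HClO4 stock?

n(LiOH) = 0.1071 x 0.01095 = 0.001173 mol.
n(HClO4) in the aliquot = 0.001173 mol.
[diluted HClO4] = 0.001173 / 0.02199 = 0.05333 M.
Dilution factor = 500.0/10.18 = 49.12, so [stock] = 0.05333 x 49.12 = 2.62 M.

2.62 M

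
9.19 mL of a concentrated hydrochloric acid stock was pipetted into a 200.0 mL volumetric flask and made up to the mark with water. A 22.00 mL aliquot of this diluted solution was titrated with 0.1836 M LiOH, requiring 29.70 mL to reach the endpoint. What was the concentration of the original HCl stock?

n(LiOH) = 0.1836 x 0.02970 = 0.005453 mol.
n(HCl) in the aliquot = 0.005453 mol.
[diluted HCl] = 0.005453 / 0.02200 = 0.2479 M.
Dilution factor = 200.0/9.190 = 21.76, so [stock] = 0.2479 x 21.76 = 5.39 M.

5.39 M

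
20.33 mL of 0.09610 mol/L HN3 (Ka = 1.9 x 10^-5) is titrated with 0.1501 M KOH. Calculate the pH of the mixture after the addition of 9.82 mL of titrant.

5.21

Initial n(HN3) = 0.09610 x 0.02033 = 0.001954 mol.
n(KOH) added = 0.1501 x 0.009820 = 0.001474 mol, converting that many moles of HN3 to N3-.
Remaining n(HN3) = 0.0004797 mol; n(N3-) = 0.001474 mol.
By Henderson-Hasselbalch, pH = pKa + log([A^-]/[HA]) = 4.72 + log(0.001474/0.0004797) = 4.72 + (+0.49) = 5.21.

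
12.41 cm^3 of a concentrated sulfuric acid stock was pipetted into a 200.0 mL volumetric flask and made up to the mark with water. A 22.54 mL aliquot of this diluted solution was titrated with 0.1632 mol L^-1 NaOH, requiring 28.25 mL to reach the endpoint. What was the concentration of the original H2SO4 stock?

n(NaOH) = 0.1632 x 0.02825 = 0.004610 mol.
n(H2SO4) in the aliquot = 0.004610 x 1/2 = 0.002305 mol.
[diluted H2SO4] = 0.002305 / 0.02254 = 0.1023 M.
Dilution factor = 200.0/12.41 = 16.12, so [stock] = 0.1023 x 16.12 = 1.65 M.

1.65 M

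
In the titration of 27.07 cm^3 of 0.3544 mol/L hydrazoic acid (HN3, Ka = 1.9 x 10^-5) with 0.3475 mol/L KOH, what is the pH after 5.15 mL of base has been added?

4.08

Initial n(HN3) = 0.3544 x 0.02707 = 0.009594 mol.
n(KOH) added = 0.3475 x 0.005150 = 0.001790 mol, converting that many moles of HN3 to N3-.
Remaining n(HN3) = 0.007804 mol; n(N3-) = 0.001790 mol.
By Henderson-Hasselbalch, pH = pKa + log([A^-]/[HA]) = 4.72 + log(0.001790/0.007804) = 4.72 + (-0.64) = 4.08.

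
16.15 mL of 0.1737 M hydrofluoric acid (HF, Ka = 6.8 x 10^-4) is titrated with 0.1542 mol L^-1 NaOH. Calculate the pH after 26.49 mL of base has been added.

12.48

n(acid) = 0.1737 x 0.01615 = 0.002805 mol; n(NaOH) added = 0.1542 x 0.02649 = 0.004085 mol.
Base is in excess by 0.004085 - 0.002805 = 0.001280 mol in a total volume of 0.04264 L.
[OH^-] = 0.001280/0.04264 = 0.03001 M, so pOH = 1.52 and pH = 14.00 - 1.52 = 12.48.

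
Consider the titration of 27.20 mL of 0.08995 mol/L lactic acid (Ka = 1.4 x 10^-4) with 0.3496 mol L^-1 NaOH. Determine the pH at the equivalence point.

8.35

n(HC3H5O3) = 0.08995 x 0.02720 = 0.002447 mol; V(NaOH) at equivalence = 0.002447/0.3496 = 0.006998 L.
At equivalence all the acid is converted to C3H5O3-; total volume = 0.02720 + 0.006998 = 0.03420 L, so [C3H5O3-] = 0.002447/0.03420 = 0.07154 M.
Kb = Kw/Ka = 1.0e-14 / 1.4 x 10^-4 = 7.14e-11.
[OH^-] = sqrt(Kb x [C3H5O3-]) = sqrt(7.14e-11 x 0.07154) = 2.26e-6 M.
pOH = 5.65, so pH = 14.00 - 5.65 = 8.35.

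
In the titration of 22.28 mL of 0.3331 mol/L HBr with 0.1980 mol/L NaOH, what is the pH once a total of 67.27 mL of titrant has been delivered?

n(acid) = 0.3331 x 0.02228 = 0.007421 mol; n(NaOH) added = 0.1980 x 0.06727 = 0.01332 mol.
Base is in excess by 0.01332 - 0.007421 = 0.005898 mol in a total volume of 0.08955 L.
[OH^-] = 0.005898/0.08955 = 0.06586 M, so pOH = 1.18 and pH = 14.00 - 1.18 = 12.82.

12.82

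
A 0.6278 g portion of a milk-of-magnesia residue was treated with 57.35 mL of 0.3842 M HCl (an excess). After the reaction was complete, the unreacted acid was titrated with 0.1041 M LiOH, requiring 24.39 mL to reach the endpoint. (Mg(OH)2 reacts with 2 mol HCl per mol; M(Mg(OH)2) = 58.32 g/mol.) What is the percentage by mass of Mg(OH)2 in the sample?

90.5%

Total n(HCl) added = 0.3842 x 0.05735 = 0.02203 mol.
n(LiOH) used = 0.1041 x 0.02439 = 0.002539 mol, which equals the excess n(HCl).
So n(HCl) consumed by the sample = 0.02203 - 0.002539 = 0.01949 mol.
n(Mg(OH)2) = 0.01949 / 2 = 0.009747 mol.
mass Mg(OH)2 = 0.009747 x 58.32 = 0.5685 g, so %Mg(OH)2 = 0.5685/0.6278 x 100 = 90.5%.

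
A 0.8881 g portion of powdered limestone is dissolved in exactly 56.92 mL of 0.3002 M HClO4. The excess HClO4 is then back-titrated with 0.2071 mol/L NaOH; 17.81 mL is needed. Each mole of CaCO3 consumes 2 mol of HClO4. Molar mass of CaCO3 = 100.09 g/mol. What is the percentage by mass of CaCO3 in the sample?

75.5%

Total n(HClO4) added = 0.3002 x 0.05692 = 0.01709 mol.
n(NaOH) used = 0.2071 x 0.01781 = 0.003688 mol, which equals the excess n(HClO4).
So n(HClO4) consumed by the sample = 0.01709 - 0.003688 = 0.01340 mol.
n(CaCO3) = 0.01340 / 2 = 0.006699 mol.
mass CaCO3 = 0.006699 x 100.09 = 0.6705 g, so %CaCO3 = 0.6705/0.8881 x 100 = 75.5%.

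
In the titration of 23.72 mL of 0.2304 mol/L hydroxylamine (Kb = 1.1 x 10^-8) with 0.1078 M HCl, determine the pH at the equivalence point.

3.59

n(NH2OH) = 0.2304 x 0.02372 = 0.005465 mol; V(HCl) at equivalence = 0.005465/0.1078 = 0.05070 L.
At equivalence the base is fully converted to NH3OH+; total volume = 0.07442 L, so [NH3OH+] = 0.005465/0.07442 = 0.07344 M.
Ka(NH3OH+) = Kw/Kb = 1.0e-14 / 1.1 x 10^-8 = 9.09e-7.
[H^+] = sqrt(Ka x [NH3OH+]) = sqrt(9.09e-7 x 0.07344) = 0.000258 M.
pH = -log(0.000258) = 3.59.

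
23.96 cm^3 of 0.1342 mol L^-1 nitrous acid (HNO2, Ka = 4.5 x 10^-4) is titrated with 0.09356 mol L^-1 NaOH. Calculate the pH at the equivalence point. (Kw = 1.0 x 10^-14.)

8.04

n(HNO2) = 0.1342 x 0.02396 = 0.003215 mol; V(NaOH) at equivalence = 0.003215/0.09356 = 0.03437 L.
At equivalence all the acid is converted to NO2-; total volume = 0.02396 + 0.03437 = 0.05833 L, so [NO2-] = 0.003215/0.05833 = 0.05513 M.
Kb = Kw/Ka = 1.0e-14 / 4.5 x 10^-4 = 2.22e-11.
[OH^-] = sqrt(Kb x [NO2-]) = sqrt(2.22e-11 x 0.05513) = 1.11e-6 M.
pOH = 5.96, so pH = 14.00 - 5.96 = 8.04.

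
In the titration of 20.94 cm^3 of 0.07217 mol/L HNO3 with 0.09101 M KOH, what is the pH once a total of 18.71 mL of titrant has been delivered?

n(acid) = 0.07217 x 0.02094 = 0.001511 mol; n(KOH) added = 0.09101 x 0.01871 = 0.001703 mol.
Base is in excess by 0.001703 - 0.001511 = 0.0001916 mol in a total volume of 0.03965 L.
[OH^-] = 0.0001916/0.03965 = 0.004831 M, so pOH = 2.32 and pH = 14.00 - 2.32 = 11.68.

11.68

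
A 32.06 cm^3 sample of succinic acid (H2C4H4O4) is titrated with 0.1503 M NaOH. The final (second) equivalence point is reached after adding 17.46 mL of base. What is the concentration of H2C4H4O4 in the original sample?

0.0409 M

n(NaOH) = 0.1503 x 0.01746 = 0.002624 mol.
At the final (second) equivalence point, 2 mol OH^- react per mol H2C4H4O4, so n(H2C4H4O4) = 0.002624 / 2 = 0.001312 mol.
[H2C4H4O4] = 0.001312 / 0.03206 L = 0.0409 M.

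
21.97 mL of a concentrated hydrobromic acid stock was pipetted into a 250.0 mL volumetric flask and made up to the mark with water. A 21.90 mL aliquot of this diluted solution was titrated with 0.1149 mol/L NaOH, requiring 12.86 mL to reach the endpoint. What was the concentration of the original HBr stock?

0.768 M

n(NaOH) = 0.1149 x 0.01286 = 0.001478 mol.
n(HBr) in the aliquot = 0.001478 mol.
[diluted HBr] = 0.001478 / 0.02190 = 0.06747 M.
Dilution factor = 250.0/21.97 = 11.38, so [stock] = 0.06747 x 11.38 = 0.768 M.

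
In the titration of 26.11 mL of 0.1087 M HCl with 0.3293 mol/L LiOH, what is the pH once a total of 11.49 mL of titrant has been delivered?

12.40

n(acid) = 0.1087 x 0.02611 = 0.002838 mol; n(LiOH) added = 0.3293 x 0.01149 = 0.003784 mol.
Base is in excess by 0.003784 - 0.002838 = 0.0009455 mol in a total volume of 0.03760 L.
[OH^-] = 0.0009455/0.03760 = 0.02515 M, so pOH = 1.60 and pH = 14.00 - 1.60 = 12.40.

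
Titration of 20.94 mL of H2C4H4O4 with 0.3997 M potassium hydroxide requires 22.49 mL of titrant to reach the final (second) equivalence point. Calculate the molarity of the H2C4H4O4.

n(KOH) = 0.3997 x 0.02249 = 0.008989 mol.
At the final (second) equivalence point, 2 mol OH^- react per mol H2C4H4O4, so n(H2C4H4O4) = 0.008989 / 2 = 0.004495 mol.
[H2C4H4O4] = 0.004495 / 0.02094 L = 0.215 M.

0.215 M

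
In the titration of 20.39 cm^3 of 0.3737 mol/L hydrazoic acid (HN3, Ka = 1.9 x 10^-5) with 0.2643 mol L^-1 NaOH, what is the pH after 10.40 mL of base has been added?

Initial n(HN3) = 0.3737 x 0.02039 = 0.007620 mol.
n(NaOH) added = 0.2643 x 0.01040 = 0.002749 mol, converting that many moles of HN3 to N3-.
Remaining n(HN3) = 0.004871 mol; n(N3-) = 0.002749 mol.
By Henderson-Hasselbalch, pH = pKa + log([A^-]/[HA]) = 4.72 + log(0.002749/0.004871) = 4.72 + (-0.25) = 4.47.

4.47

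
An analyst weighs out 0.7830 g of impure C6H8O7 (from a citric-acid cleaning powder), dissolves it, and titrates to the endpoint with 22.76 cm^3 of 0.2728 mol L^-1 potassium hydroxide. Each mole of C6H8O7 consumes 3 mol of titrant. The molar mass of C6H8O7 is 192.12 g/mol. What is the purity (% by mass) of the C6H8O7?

50.8%

n(KOH) = 0.2728 x 0.02276 = 0.006209 mol.
n(C6H8O7) = 0.006209 / 3 = 0.002070 mol.
mass of C6H8O7 = 0.002070 x 192.12 = 0.3976 g.
% purity = 0.3976 / 0.7830 x 100 = 50.8%.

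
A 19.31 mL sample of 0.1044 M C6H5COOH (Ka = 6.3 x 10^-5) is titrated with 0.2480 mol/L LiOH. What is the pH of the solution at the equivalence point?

8.53

n(C6H5COOH) = 0.1044 x 0.01931 = 0.002016 mol; V(LiOH) at equivalence = 0.002016/0.2480 = 0.008129 L.
At equivalence all the acid is converted to C6H5COO-; total volume = 0.01931 + 0.008129 = 0.02744 L, so [C6H5COO-] = 0.002016/0.02744 = 0.07347 M.
Kb = Kw/Ka = 1.0e-14 / 6.3 x 10^-5 = 1.59e-10.
[OH^-] = sqrt(Kb x [C6H5COO-]) = sqrt(1.59e-10 x 0.07347) = 3.41e-6 M.
pOH = 5.47, so pH = 14.00 - 5.47 = 8.53.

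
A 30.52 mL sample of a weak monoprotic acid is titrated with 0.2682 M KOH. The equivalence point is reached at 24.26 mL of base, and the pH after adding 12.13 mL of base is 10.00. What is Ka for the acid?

1.0 x 10^-10

12.13 mL is half of the equivalence volume, so this is the half-equivalence point where [HA] = [A^-].
At half-equivalence pH = pKa, so pKa = 10.00.
Ka = 10^(-10.00) = 1.0 x 10^-10.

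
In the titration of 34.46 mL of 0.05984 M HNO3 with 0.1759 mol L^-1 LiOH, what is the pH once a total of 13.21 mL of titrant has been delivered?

n(acid) = 0.05984 x 0.03446 = 0.002062 mol; n(LiOH) added = 0.1759 x 0.01321 = 0.002324 mol.
Base is in excess by 0.002324 - 0.002062 = 0.0002616 mol in a total volume of 0.04767 L.
[OH^-] = 0.0002616/0.04767 = 0.005487 M, so pOH = 2.26 and pH = 14.00 - 2.26 = 11.74.

11.74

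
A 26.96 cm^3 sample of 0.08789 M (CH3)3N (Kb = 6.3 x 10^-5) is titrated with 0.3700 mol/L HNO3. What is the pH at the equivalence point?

5.47

n((CH3)3N) = 0.08789 x 0.02696 = 0.002370 mol; V(HNO3) at equivalence = 0.002370/0.3700 = 0.006404 L.
At equivalence the base is fully converted to (CH3)3NH+; total volume = 0.03336 L, so [(CH3)3NH+] = 0.002370/0.03336 = 0.07102 M.
Ka((CH3)3NH+) = Kw/Kb = 1.0e-14 / 6.3 x 10^-5 = 1.59e-10.
[H^+] = sqrt(Ka x [(CH3)3NH+]) = sqrt(1.59e-10 x 0.07102) = 3.36e-6 M.
pH = -log(3.36e-6) = 5.47.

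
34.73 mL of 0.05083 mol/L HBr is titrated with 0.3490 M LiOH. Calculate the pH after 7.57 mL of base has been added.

n(acid) = 0.05083 x 0.03473 = 0.001765 mol; n(LiOH) added = 0.3490 x 0.007570 = 0.002642 mol.
Base is in excess by 0.002642 - 0.001765 = 0.0008766 mol in a total volume of 0.04230 L.
[OH^-] = 0.0008766/0.04230 = 0.02072 M, so pOH = 1.68 and pH = 14.00 - 1.68 = 12.32.

12.32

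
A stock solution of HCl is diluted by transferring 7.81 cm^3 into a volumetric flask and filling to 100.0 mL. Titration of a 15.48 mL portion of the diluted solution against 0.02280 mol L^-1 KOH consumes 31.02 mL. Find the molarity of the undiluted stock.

n(KOH) = 0.02280 x 0.03102 = 0.0007073 mol.
n(HCl) in the aliquot = 0.0007073 mol.
[diluted HCl] = 0.0007073 / 0.01548 = 0.04569 M.
Dilution factor = 100.0/7.810 = 12.80, so [stock] = 0.04569 x 12.80 = 0.585 M.

0.585 M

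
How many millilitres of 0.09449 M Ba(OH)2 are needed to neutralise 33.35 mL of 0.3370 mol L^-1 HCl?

59.5 mL

n(HCl) = 0.3370 mol/L x 0.03335 L = 0.01124 mol.
The neutralisation is 2 HCl : 1 Ba(OH)2, so n(Ba(OH)2) = 0.01124 x 1/2 = 0.005619 mol.
V(Ba(OH)2) = 0.005619 / 0.09449 = 0.05947 L = 59.5 mL.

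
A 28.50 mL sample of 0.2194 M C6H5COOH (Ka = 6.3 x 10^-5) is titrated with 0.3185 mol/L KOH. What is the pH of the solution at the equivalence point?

n(C6H5COOH) = 0.2194 x 0.02850 = 0.006253 mol; V(KOH) at equivalence = 0.006253/0.3185 = 0.01963 L.
At equivalence all the acid is converted to C6H5COO-; total volume = 0.02850 + 0.01963 = 0.04813 L, so [C6H5COO-] = 0.006253/0.04813 = 0.1299 M.
Kb = Kw/Ka = 1.0e-14 / 6.3 x 10^-5 = 1.59e-10.
[OH^-] = sqrt(Kb x [C6H5COO-]) = sqrt(1.59e-10 x 0.1299) = 4.54e-6 M.
pOH = 5.34, so pH = 14.00 - 5.34 = 8.66.

8.66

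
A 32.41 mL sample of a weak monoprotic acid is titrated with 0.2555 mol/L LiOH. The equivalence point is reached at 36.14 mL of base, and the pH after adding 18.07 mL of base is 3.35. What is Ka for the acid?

4.5 x 10^-4

18.07 mL is half of the equivalence volume, so this is the half-equivalence point where [HA] = [A^-].
At half-equivalence pH = pKa, so pKa = 3.35.
Ka = 10^(-3.35) = 4.5 x 10^-4.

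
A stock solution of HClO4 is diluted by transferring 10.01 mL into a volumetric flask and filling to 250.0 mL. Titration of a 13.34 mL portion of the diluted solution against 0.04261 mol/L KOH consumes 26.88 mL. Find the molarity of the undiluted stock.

n(KOH) = 0.04261 x 0.02688 = 0.001145 mol.
n(HClO4) in the aliquot = 0.001145 mol.
[diluted HClO4] = 0.001145 / 0.01334 = 0.08586 M.
Dilution factor = 250.0/10.01 = 24.98, so [stock] = 0.08586 x 24.98 = 2.14 M.

2.14 M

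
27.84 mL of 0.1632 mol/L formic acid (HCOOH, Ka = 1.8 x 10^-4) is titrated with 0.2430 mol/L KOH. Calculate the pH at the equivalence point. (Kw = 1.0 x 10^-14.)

n(HCOOH) = 0.1632 x 0.02784 = 0.004543 mol; V(KOH) at equivalence = 0.004543/0.2430 = 0.01870 L.
At equivalence all the acid is converted to HCOO-; total volume = 0.02784 + 0.01870 = 0.04654 L, so [HCOO-] = 0.004543/0.04654 = 0.09763 M.
Kb = Kw/Ka = 1.0e-14 / 1.8 x 10^-4 = 5.56e-11.
[OH^-] = sqrt(Kb x [HCOO-]) = sqrt(5.56e-11 x 0.09763) = 2.33e-6 M.
pOH = 5.63, so pH = 14.00 - 5.63 = 8.37.

8.37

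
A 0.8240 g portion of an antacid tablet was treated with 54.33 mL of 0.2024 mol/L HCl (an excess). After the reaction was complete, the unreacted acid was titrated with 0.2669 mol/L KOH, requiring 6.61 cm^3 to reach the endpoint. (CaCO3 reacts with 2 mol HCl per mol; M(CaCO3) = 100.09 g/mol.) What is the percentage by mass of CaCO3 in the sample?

56.1%

Total n(HCl) added = 0.2024 x 0.05433 = 0.01100 mol.
n(KOH) used = 0.2669 x 0.006610 = 0.001764 mol, which equals the excess n(HCl).
So n(HCl) consumed by the sample = 0.01100 - 0.001764 = 0.009232 mol.
n(CaCO3) = 0.009232 / 2 = 0.004616 mol.
mass CaCO3 = 0.004616 x 100.09 = 0.4620 g, so %CaCO3 = 0.4620/0.8240 x 100 = 56.1%.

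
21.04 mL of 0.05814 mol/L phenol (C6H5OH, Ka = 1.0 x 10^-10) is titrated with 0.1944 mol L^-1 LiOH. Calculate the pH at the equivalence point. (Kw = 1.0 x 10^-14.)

n(C6H5OH) = 0.05814 x 0.02104 = 0.001223 mol; V(LiOH) at equivalence = 0.001223/0.1944 = 0.006293 L.
At equivalence all the acid is converted to C6H5O-; total volume = 0.02104 + 0.006293 = 0.02733 L, so [C6H5O-] = 0.001223/0.02733 = 0.04475 M.
Kb = Kw/Ka = 1.0e-14 / 1.0 x 10^-10 = 0.000100.
[OH^-] = sqrt(Kb x [C6H5O-]) = sqrt(0.000100 x 0.04475) = 0.00212 M.
pOH = 2.67, so pH = 14.00 - 2.67 = 11.33.

11.33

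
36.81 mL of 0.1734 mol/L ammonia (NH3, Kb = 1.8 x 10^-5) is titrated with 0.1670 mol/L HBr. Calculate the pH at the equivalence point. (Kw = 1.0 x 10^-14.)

5.16

n(NH3) = 0.1734 x 0.03681 = 0.006383 mol; V(HBr) at equivalence = 0.006383/0.1670 = 0.03822 L.
At equivalence the base is fully converted to NH4+; total volume = 0.07503 L, so [NH4+] = 0.006383/0.07503 = 0.08507 M.
Ka(NH4+) = Kw/Kb = 1.0e-14 / 1.8 x 10^-5 = 5.56e-10.
[H^+] = sqrt(Ka x [NH4+]) = sqrt(5.56e-10 x 0.08507) = 6.87e-6 M.
pH = -log(6.87e-6) = 5.16.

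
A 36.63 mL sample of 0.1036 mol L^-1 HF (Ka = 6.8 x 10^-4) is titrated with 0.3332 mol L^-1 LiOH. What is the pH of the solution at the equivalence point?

n(HF) = 0.1036 x 0.03663 = 0.003795 mol; V(LiOH) at equivalence = 0.003795/0.3332 = 0.01139 L.
At equivalence all the acid is converted to F-; total volume = 0.03663 + 0.01139 = 0.04802 L, so [F-] = 0.003795/0.04802 = 0.07903 M.
Kb = Kw/Ka = 1.0e-14 / 6.8 x 10^-4 = 1.47e-11.
[OH^-] = sqrt(Kb x [F-]) = sqrt(1.47e-11 x 0.07903) = 1.08e-6 M.
pOH = 5.97, so pH = 14.00 - 5.97 = 8.03.

8.03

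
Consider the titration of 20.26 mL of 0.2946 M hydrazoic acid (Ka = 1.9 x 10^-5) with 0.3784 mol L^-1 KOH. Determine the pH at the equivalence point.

n(HN3) = 0.2946 x 0.02026 = 0.005969 mol; V(KOH) at equivalence = 0.005969/0.3784 = 0.01577 L.
At equivalence all the acid is converted to N3-; total volume = 0.02026 + 0.01577 = 0.03603 L, so [N3-] = 0.005969/0.03603 = 0.1656 M.
Kb = Kw/Ka = 1.0e-14 / 1.9 x 10^-5 = 5.26e-10.
[OH^-] = sqrt(Kb x [N3-]) = sqrt(5.26e-10 x 0.1656) = 9.34e-6 M.
pOH = 5.03, so pH = 14.00 - 5.03 = 8.97.

8.97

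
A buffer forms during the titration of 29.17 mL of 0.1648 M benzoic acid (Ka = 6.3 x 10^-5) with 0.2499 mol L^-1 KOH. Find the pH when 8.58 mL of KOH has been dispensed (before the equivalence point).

4.11

Initial n(C6H5COOH) = 0.1648 x 0.02917 = 0.004807 mol.
n(KOH) added = 0.2499 x 0.008580 = 0.002144 mol, converting that many moles of C6H5COOH to C6H5COO-.
Remaining n(C6H5COOH) = 0.002663 mol; n(C6H5COO-) = 0.002144 mol.
By Henderson-Hasselbalch, pH = pKa + log([A^-]/[HA]) = 4.20 + log(0.002144/0.002663) = 4.20 + (-0.09) = 4.11.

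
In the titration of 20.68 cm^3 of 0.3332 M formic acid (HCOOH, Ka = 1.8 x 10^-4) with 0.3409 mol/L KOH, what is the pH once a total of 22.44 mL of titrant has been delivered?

n(acid) = 0.3332 x 0.02068 = 0.006891 mol; n(KOH) added = 0.3409 x 0.02244 = 0.007650 mol.
Base is in excess by 0.007650 - 0.006891 = 0.0007592 mol in a total volume of 0.04312 L.
[OH^-] = 0.0007592/0.04312 = 0.01761 M, so pOH = 1.75 and pH = 14.00 - 1.75 = 12.25.

12.25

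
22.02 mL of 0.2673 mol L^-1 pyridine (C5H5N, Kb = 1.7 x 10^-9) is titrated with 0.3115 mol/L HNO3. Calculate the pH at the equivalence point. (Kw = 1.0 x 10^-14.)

3.04

n(C5H5N) = 0.2673 x 0.02202 = 0.005886 mol; V(HNO3) at equivalence = 0.005886/0.3115 = 0.01890 L.
At equivalence the base is fully converted to C5H5NH+; total volume = 0.04092 L, so [C5H5NH+] = 0.005886/0.04092 = 0.1439 M.
Ka(C5H5NH+) = Kw/Kb = 1.0e-14 / 1.7 x 10^-9 = 5.88e-6.
[H^+] = sqrt(Ka x [C5H5NH+]) = sqrt(5.88e-6 x 0.1439) = 0.000920 M.
pH = -log(0.000920) = 3.04.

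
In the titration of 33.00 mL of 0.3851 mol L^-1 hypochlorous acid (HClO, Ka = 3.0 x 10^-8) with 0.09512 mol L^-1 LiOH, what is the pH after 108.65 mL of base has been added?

8.16

Initial n(HClO) = 0.3851 x 0.03300 = 0.01271 mol.
n(LiOH) added = 0.09512 x 0.1087 = 0.01033 mol, converting that many moles of HClO to ClO-.
Remaining n(HClO) = 0.002374 mol; n(ClO-) = 0.01033 mol.
By Henderson-Hasselbalch, pH = pKa + log([A^-]/[HA]) = 7.52 + log(0.01033/0.002374) = 7.52 + (+0.64) = 8.16.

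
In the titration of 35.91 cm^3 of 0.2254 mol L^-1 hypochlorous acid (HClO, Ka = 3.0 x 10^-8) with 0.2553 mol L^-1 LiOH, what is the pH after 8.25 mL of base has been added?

7.07

Initial n(HClO) = 0.2254 x 0.03591 = 0.008094 mol.
n(LiOH) added = 0.2553 x 0.008250 = 0.002106 mol, converting that many moles of HClO to ClO-.
Remaining n(HClO) = 0.005988 mol; n(ClO-) = 0.002106 mol.
By Henderson-Hasselbalch, pH = pKa + log([A^-]/[HA]) = 7.52 + log(0.002106/0.005988) = 7.52 + (-0.45) = 7.07.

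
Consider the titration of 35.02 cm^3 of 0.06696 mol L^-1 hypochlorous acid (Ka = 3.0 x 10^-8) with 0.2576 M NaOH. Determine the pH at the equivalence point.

10.12

n(HClO) = 0.06696 x 0.03502 = 0.002345 mol; V(NaOH) at equivalence = 0.002345/0.2576 = 0.009103 L.
At equivalence all the acid is converted to ClO-; total volume = 0.03502 + 0.009103 = 0.04412 L, so [ClO-] = 0.002345/0.04412 = 0.05315 M.
Kb = Kw/Ka = 1.0e-14 / 3.0 x 10^-8 = 3.33e-7.
[OH^-] = sqrt(Kb x [ClO-]) = sqrt(3.33e-7 x 0.05315) = 0.000133 M.
pOH = 3.88, so pH = 14.00 - 3.88 = 10.12.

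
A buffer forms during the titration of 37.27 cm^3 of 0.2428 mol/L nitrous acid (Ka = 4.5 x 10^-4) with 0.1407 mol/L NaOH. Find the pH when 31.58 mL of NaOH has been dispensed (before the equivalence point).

Initial n(HNO2) = 0.2428 x 0.03727 = 0.009049 mol.
n(NaOH) added = 0.1407 x 0.03158 = 0.004443 mol, converting that many moles of HNO2 to NO2-.
Remaining n(HNO2) = 0.004606 mol; n(NO2-) = 0.004443 mol.
By Henderson-Hasselbalch, pH = pKa + log([A^-]/[HA]) = 3.35 + log(0.004443/0.004606) = 3.35 + (-0.02) = 3.33.

3.33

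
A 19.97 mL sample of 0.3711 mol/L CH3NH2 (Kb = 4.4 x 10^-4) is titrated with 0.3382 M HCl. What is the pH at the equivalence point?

n(CH3NH2) = 0.3711 x 0.01997 = 0.007411 mol; V(HCl) at equivalence = 0.007411/0.3382 = 0.02191 L.
At equivalence the base is fully converted to CH3NH3+; total volume = 0.04188 L, so [CH3NH3+] = 0.007411/0.04188 = 0.1769 M.
Ka(CH3NH3+) = Kw/Kb = 1.0e-14 / 4.4 x 10^-4 = 2.27e-11.
[H^+] = sqrt(Ka x [CH3NH3+]) = sqrt(2.27e-11 x 0.1769) = 2.01e-6 M.
pH = -log(2.01e-6) = 5.70.

5.70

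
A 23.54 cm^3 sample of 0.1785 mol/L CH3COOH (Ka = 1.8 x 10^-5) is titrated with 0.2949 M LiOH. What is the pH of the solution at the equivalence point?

8.90

n(CH3COOH) = 0.1785 x 0.02354 = 0.004202 mol; V(LiOH) at equivalence = 0.004202/0.2949 = 0.01425 L.
At equivalence all the acid is converted to CH3COO-; total volume = 0.02354 + 0.01425 = 0.03779 L, so [CH3COO-] = 0.004202/0.03779 = 0.1112 M.
Kb = Kw/Ka = 1.0e-14 / 1.8 x 10^-5 = 5.56e-10.
[OH^-] = sqrt(Kb x [CH3COO-]) = sqrt(5.56e-10 x 0.1112) = 7.86e-6 M.
pOH = 5.10, so pH = 14.00 - 5.10 = 8.90.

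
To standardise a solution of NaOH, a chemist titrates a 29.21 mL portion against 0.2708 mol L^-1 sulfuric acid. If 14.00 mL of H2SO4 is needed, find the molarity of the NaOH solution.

n(H2SO4) delivered = 0.2708 x 0.01400 = 0.003791 mol.
The reaction is 2 NaOH + 1 H2SO4, so n(NaOH) = 0.003791 x 2/1 = 0.007582 mol.
[NaOH] = 0.007582 mol / 0.02921 L = 0.260 M.

0.260 M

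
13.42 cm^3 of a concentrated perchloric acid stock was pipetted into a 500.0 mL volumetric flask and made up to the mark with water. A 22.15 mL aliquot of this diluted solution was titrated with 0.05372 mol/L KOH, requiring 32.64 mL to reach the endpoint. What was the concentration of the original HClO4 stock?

n(KOH) = 0.05372 x 0.03264 = 0.001753 mol.
n(HClO4) in the aliquot = 0.001753 mol.
[diluted HClO4] = 0.001753 / 0.02215 = 0.07916 M.
Dilution factor = 500.0/13.42 = 37.26, so [stock] = 0.07916 x 37.26 = 2.95 M.

2.95 M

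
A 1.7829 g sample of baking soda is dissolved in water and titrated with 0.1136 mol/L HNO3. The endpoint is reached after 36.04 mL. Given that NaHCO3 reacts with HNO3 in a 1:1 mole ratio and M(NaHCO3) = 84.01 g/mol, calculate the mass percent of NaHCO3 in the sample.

19.3%

n(HNO3) = 0.1136 x 0.03604 = 0.004094 mol.
n(NaHCO3) = 0.004094 / 1 = 0.004094 mol.
mass of NaHCO3 = 0.004094 x 84.01 = 0.3439 g.
% purity = 0.3439 / 1.7829 x 100 = 19.3%.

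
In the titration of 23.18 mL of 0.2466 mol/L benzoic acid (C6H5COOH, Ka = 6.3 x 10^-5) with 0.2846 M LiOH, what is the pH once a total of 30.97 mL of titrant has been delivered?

n(acid) = 0.2466 x 0.02318 = 0.005716 mol; n(LiOH) added = 0.2846 x 0.03097 = 0.008814 mol.
Base is in excess by 0.008814 - 0.005716 = 0.003098 mol in a total volume of 0.05415 L.
[OH^-] = 0.003098/0.05415 = 0.05721 M, so pOH = 1.24 and pH = 14.00 - 1.24 = 12.76.

12.76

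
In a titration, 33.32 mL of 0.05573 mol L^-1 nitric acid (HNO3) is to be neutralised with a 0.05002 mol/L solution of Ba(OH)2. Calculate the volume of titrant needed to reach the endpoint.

18.6 mL

n(HNO3) = 0.05573 mol/L x 0.03332 L = 0.001857 mol.
The neutralisation is 2 HNO3 : 1 Ba(OH)2, so n(Ba(OH)2) = 0.001857 x 1/2 = 0.0009285 mol.
V(Ba(OH)2) = 0.0009285 / 0.05002 = 0.01856 L = 18.6 mL.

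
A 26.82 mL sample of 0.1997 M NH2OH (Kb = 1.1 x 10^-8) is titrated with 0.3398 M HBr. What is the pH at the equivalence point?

3.47

n(NH2OH) = 0.1997 x 0.02682 = 0.005356 mol; V(HBr) at equivalence = 0.005356/0.3398 = 0.01576 L.
At equivalence the base is fully converted to NH3OH+; total volume = 0.04258 L, so [NH3OH+] = 0.005356/0.04258 = 0.1258 M.
Ka(NH3OH+) = Kw/Kb = 1.0e-14 / 1.1 x 10^-8 = 9.09e-7.
[H^+] = sqrt(Ka x [NH3OH+]) = sqrt(9.09e-7 x 0.1258) = 0.000338 M.
pH = -log(0.000338) = 3.47.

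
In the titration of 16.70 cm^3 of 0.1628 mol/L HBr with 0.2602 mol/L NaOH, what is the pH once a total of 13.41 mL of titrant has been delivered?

n(acid) = 0.1628 x 0.01670 = 0.002719 mol; n(NaOH) added = 0.2602 x 0.01341 = 0.003489 mol.
Base is in excess by 0.003489 - 0.002719 = 0.0007705 mol in a total volume of 0.03011 L.
[OH^-] = 0.0007705/0.03011 = 0.02559 M, so pOH = 1.59 and pH = 14.00 - 1.59 = 12.41.

12.41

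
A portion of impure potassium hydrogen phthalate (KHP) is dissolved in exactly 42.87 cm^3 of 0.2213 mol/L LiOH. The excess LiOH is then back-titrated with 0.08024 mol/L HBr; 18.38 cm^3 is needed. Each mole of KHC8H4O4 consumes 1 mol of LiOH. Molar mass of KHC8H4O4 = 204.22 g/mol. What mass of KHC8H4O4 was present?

Total n(LiOH) added = 0.2213 x 0.04287 = 0.009487 mol.
n(HBr) used = 0.08024 x 0.01838 = 0.001475 mol, which equals the excess n(LiOH).
So n(LiOH) consumed by the sample = 0.009487 - 0.001475 = 0.008012 mol.
n(KHC8H4O4) = 0.008012 / 1 = 0.008012 mol.
mass = 0.008012 mol x 204.22 g/mol = 1.64 g.

1.64 g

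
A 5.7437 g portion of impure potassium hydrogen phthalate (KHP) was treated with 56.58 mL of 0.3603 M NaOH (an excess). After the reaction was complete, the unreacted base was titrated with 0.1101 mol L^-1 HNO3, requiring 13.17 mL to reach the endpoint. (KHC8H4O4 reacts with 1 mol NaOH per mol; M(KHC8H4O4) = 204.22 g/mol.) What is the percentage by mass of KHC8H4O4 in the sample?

67.3%

Total n(NaOH) added = 0.3603 x 0.05658 = 0.02039 mol.
n(HNO3) used = 0.1101 x 0.01317 = 0.001450 mol, which equals the excess n(NaOH).
So n(NaOH) consumed by the sample = 0.02039 - 0.001450 = 0.01894 mol.
n(KHC8H4O4) = 0.01894 / 1 = 0.01894 mol.
mass KHC8H4O4 = 0.01894 x 204.22 = 3.867 g, so %KHC8H4O4 = 3.867/5.7437 x 100 = 67.3%.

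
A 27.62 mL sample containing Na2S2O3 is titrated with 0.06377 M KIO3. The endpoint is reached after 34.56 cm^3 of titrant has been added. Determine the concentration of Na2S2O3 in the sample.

n(KIO3) = 0.06377 x 0.03456 = 0.002204 mol.
From the balanced equation, 1 mol KIO3 reacts with 6 mol Na2S2O3, so n(Na2S2O3) = 0.002204 x 6/1 = 0.01322 mol.
[Na2S2O3] = 0.01322 / 0.02762 L = 0.479 M.

0.479 M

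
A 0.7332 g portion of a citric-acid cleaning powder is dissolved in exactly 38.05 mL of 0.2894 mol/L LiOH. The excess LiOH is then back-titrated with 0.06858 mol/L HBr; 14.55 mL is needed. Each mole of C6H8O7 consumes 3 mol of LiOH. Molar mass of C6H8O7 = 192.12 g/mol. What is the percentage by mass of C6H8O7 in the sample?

87.5%

Total n(LiOH) added = 0.2894 x 0.03805 = 0.01101 mol.
n(HBr) used = 0.06858 x 0.01455 = 0.0009978 mol, which equals the excess n(LiOH).
So n(LiOH) consumed by the sample = 0.01101 - 0.0009978 = 0.01001 mol.
n(C6H8O7) = 0.01001 / 3 = 0.003338 mol.
mass C6H8O7 = 0.003338 x 192.12 = 0.6413 g, so %C6H8O7 = 0.6413/0.7332 x 100 = 87.5%.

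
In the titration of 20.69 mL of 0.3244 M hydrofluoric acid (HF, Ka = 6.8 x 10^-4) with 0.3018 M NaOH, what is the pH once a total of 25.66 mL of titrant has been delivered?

12.35

n(acid) = 0.3244 x 0.02069 = 0.006712 mol; n(NaOH) added = 0.3018 x 0.02566 = 0.007744 mol.
Base is in excess by 0.007744 - 0.006712 = 0.001032 mol in a total volume of 0.04635 L.
[OH^-] = 0.001032/0.04635 = 0.02227 M, so pOH = 1.65 and pH = 14.00 - 1.65 = 12.35.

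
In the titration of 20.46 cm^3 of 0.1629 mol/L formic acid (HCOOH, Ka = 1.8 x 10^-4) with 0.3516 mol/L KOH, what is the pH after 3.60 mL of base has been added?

3.53

Initial n(HCOOH) = 0.1629 x 0.02046 = 0.003333 mol.
n(KOH) added = 0.3516 x 0.003600 = 0.001266 mol, converting that many moles of HCOOH to HCOO-.
Remaining n(HCOOH) = 0.002067 mol; n(HCOO-) = 0.001266 mol.
By Henderson-Hasselbalch, pH = pKa + log([A^-]/[HA]) = 3.74 + log(0.001266/0.002067) = 3.74 + (-0.21) = 3.53.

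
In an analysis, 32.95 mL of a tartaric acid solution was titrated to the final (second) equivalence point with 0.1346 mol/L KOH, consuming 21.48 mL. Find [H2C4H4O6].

0.0439 M

n(KOH) = 0.1346 x 0.02148 = 0.002891 mol.
At the final (second) equivalence point, 2 mol OH^- react per mol H2C4H4O6, so n(H2C4H4O6) = 0.002891 / 2 = 0.001446 mol.
[H2C4H4O6] = 0.001446 / 0.03295 L = 0.0439 M.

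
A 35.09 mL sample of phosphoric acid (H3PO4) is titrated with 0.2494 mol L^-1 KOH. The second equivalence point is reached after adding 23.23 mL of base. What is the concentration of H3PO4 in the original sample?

n(KOH) = 0.2494 x 0.02323 = 0.005794 mol.
At the second equivalence point, 2 mol OH^- react per mol H3PO4, so n(H3PO4) = 0.005794 / 2 = 0.002897 mol.
[H3PO4] = 0.002897 / 0.03509 L = 0.0826 M.

0.0826 M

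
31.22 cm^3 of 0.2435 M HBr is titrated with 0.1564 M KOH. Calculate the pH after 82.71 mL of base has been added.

n(acid) = 0.2435 x 0.03122 = 0.007602 mol; n(KOH) added = 0.1564 x 0.08271 = 0.01294 mol.
Base is in excess by 0.01294 - 0.007602 = 0.005334 mol in a total volume of 0.1139 L.
[OH^-] = 0.005334/0.1139 = 0.04682 M, so pOH = 1.33 and pH = 14.00 - 1.33 = 12.67.

12.67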